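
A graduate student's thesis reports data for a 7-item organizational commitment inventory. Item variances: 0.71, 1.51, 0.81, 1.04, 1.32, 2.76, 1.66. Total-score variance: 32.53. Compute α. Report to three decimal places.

Σσ²ᵢ = 0.71 + 1.51 + 0.81 + 1.04 + 1.32 + 2.76 + 1.66 = 9.81
α = (k/(k−1))·(1 − Σσ²ᵢ/Var(T)) = (7/6)·(1 − 9.81/32.53) = 0.815

α = 0.815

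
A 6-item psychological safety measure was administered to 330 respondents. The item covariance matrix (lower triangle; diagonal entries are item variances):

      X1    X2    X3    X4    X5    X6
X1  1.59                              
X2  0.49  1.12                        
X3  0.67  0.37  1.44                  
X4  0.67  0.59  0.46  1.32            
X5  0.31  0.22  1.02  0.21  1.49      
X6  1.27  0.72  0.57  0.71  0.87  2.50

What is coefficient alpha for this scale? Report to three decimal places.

coefficient alpha = 0.791

ΣVar(i) = 1.59 + 1.12 + 1.44 + 1.32 + 1.49 + 2.50 = 9.46
Sum of the distinct covariances = 9.15
total variance = 9.46 + 2 × 9.15 = 27.76
α = (k/(k−1))·(1 − ΣVar(i)/total variance) = (6/5)·(1 − 9.46/27.76) = 0.791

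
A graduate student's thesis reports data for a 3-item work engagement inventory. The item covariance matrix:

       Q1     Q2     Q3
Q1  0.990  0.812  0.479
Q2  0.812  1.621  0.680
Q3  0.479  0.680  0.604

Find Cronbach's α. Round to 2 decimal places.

Cronbach's α = 0.83

Σσ²ᵢ = 0.990 + 1.621 + 0.604 = 3.215
Σ_{i<j} σ_ij = 1.971
Var(T) = 3.215 + 2 × 1.971 = 7.157
α = (k/(k−1))·(1 − Σσ²ᵢ/Var(T)) = (3/2)·(1 − 3.215/7.157) = 0.83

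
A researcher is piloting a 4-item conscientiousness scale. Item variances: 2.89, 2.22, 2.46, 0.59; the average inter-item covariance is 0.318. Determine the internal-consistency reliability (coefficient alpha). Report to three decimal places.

α = 0.425

Σσᵢ² = 2.89 + 2.22 + 2.46 + 0.59 = 8.16
Sum of the 6 distinct covariances = 6 × 0.318 = 1.908
total variance = Σσᵢ² + 2·Σcov = 8.16 + 2 × 1.908 = 11.976
α = (4/3)·(1 − 8.16/11.976) = 0.425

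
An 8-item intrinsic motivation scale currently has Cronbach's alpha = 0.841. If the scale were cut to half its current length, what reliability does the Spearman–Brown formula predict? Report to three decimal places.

predicted reliability = 0.726

Length factor m = 1/2
α' = m·α / (1 − (1−m)·α)
   = 1/2 × 0.841 / (1 − (1 − 1/2) × 0.841)
   = 0.4205 / 0.5795 = 0.726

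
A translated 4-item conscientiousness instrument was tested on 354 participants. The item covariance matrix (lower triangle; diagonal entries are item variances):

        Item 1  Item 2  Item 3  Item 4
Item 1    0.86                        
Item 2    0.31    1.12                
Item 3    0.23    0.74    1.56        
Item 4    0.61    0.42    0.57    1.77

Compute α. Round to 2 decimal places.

α = 0.69

Σσ²ᵢ = 0.86 + 1.12 + 1.56 + 1.77 = 5.31
Sum of the distinct covariances = 2.88
total variance = 5.31 + 2 × 2.88 = 11.07
α = (k/(k−1))·(1 − Σσ²ᵢ/total variance) = (4/3)·(1 − 5.31/11.07) = 0.69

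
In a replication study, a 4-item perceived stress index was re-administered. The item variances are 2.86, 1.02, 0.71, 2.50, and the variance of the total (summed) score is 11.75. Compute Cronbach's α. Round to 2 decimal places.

Cronbach's α = 0.53

sum of item variances = 2.86 + 1.02 + 0.71 + 2.50 = 7.09
α = (k/(k−1))·(1 − sum of item variances/Var(T)) = (4/3)·(1 − 7.09/11.75) = 0.53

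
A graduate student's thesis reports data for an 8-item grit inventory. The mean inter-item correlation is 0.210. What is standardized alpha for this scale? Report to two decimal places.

Standardized α = k·r̄ / (1 + (k−1)·r̄) = 8 × 0.210 / (1 + 7 × 0.210)
  = 1.6800 / 2.4700 = 0.68

standardized alpha = 0.68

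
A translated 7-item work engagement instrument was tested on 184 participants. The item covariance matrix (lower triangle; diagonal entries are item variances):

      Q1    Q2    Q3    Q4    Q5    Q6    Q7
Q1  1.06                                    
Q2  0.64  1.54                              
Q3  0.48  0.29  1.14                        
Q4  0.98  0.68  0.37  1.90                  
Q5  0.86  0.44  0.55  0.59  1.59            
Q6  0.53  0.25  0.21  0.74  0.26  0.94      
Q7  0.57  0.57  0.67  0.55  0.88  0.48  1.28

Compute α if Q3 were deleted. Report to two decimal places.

Remaining items: Q1, Q2, Q4, Q5, Q6, Q7 (k = 6).
Σσ²ᵢ = 1.06 + 1.54 + 1.90 + 1.59 + 0.94 + 1.28 = 8.31
σ²_total = 8.31 + 2 × 9.02 = 26.35
α (item deleted) = (6/5)·(1 − 8.31/26.35) = 0.82

α = 0.82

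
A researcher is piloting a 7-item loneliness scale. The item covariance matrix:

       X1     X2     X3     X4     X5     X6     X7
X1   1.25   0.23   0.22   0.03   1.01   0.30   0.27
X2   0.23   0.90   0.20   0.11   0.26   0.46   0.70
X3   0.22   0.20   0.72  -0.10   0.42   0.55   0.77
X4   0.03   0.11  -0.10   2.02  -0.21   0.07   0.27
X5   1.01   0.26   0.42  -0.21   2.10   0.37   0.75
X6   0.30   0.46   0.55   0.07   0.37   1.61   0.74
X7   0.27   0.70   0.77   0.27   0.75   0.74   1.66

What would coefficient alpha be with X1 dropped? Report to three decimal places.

Remaining items: X2, X3, X4, X5, X6, X7 (k = 6).
Σσ²ᵢ = 0.90 + 0.72 + 2.02 + 2.10 + 1.61 + 1.66 = 9.01
total variance = 9.01 + 2 × 5.36 = 19.73
α (item deleted) = (6/5)·(1 − 9.01/19.73) = 0.652

α = 0.652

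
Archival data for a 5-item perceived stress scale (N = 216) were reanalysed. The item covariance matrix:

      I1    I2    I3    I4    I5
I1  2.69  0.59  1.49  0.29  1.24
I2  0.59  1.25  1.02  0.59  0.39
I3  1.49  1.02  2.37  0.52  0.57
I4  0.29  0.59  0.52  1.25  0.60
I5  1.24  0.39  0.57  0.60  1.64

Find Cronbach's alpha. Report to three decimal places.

Cronbach's alpha = 0.767

ΣVar(i) = 2.69 + 1.25 + 2.37 + 1.25 + 1.64 = 9.20
Σ_{i<j} σ_ij = 7.30
σ²_T = 9.20 + 2 × 7.30 = 23.80
α = (k/(k−1))·(1 − ΣVar(i)/σ²_T) = (5/4)·(1 − 9.20/23.80) = 0.767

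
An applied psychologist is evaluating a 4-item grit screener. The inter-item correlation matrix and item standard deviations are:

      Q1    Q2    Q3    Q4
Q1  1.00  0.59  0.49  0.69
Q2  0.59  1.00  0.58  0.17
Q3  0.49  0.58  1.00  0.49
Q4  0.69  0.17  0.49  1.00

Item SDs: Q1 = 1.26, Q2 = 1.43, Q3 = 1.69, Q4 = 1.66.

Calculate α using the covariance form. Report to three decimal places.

α = 0.790

Σσ²ᵢ = 1.26² + 1.43² + 1.69² + 1.66² = 9.2442
Covariances σ_ij = r_ij · s_i · s_j:
  σ(Q1,Q2) = 0.59 × 1.26 × 1.43 = 1.0631
  σ(Q1,Q3) = 0.49 × 1.26 × 1.69 = 1.0434
  σ(Q1,Q4) = 0.69 × 1.26 × 1.66 = 1.4432
  σ(Q2,Q3) = 0.58 × 1.43 × 1.69 = 1.4017
  σ(Q2,Q4) = 0.17 × 1.43 × 1.66 = 0.4035
  σ(Q3,Q4) = 0.49 × 1.69 × 1.66 = 1.3746
σ²_T = Σσ²ᵢ + 2·Σσ_ij = 9.2442 + 2 × 6.7295 = 22.7032
α = (4/3)·(1 − 9.2442/22.7032) = 0.790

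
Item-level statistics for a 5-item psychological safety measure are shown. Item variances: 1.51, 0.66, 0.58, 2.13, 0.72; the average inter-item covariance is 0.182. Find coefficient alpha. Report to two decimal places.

coefficient alpha = 0.49

Σσᵢ² = 1.51 + 0.66 + 0.58 + 2.13 + 0.72 = 5.60
Sum of the 10 distinct covariances = 10 × 0.182 = 1.820
Var(T) = Σσᵢ² + 2·Σcov = 5.60 + 2 × 1.820 = 9.240
α = (5/4)·(1 − 5.60/9.240) = 0.49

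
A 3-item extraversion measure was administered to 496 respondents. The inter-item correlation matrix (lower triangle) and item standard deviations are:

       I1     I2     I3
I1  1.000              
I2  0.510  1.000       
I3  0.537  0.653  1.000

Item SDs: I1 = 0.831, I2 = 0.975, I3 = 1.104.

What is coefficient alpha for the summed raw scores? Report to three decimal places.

α = 0.794

Σσ²ᵢ = 0.831² + 0.975² + 1.104² = 2.8600
Covariances σ_ij = r_ij · s_i · s_j:
  σ(I1,I2) = 0.510 × 0.831 × 0.975 = 0.4132
  σ(I1,I3) = 0.537 × 0.831 × 1.104 = 0.4927
  σ(I2,I3) = 0.653 × 0.975 × 1.104 = 0.7029
σ²_T = Σσ²ᵢ + 2·Σσ_ij = 2.8600 + 2 × 1.6088 = 6.0776
α = (3/2)·(1 − 2.8600/6.0776) = 0.794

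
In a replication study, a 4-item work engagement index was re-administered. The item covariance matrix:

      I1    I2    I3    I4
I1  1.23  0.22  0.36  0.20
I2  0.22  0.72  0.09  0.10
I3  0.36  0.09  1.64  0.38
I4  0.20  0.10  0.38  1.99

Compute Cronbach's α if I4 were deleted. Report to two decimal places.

Cronbach's α = 0.41

Remaining items: I1, I2, I3 (k = 3).
ΣVar(i) = 1.23 + 0.72 + 1.64 = 3.59
σ²_T = 3.59 + 2 × 0.67 = 4.93
α (item deleted) = (3/2)·(1 − 3.59/4.93) = 0.41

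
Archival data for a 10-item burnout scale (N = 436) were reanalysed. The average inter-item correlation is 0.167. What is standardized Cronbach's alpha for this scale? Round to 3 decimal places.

α = 0.667

Standardized α = k·r̄ / (1 + (k−1)·r̄) = 10 × 0.167 / (1 + 9 × 0.167)
  = 1.6700 / 2.5030 = 0.667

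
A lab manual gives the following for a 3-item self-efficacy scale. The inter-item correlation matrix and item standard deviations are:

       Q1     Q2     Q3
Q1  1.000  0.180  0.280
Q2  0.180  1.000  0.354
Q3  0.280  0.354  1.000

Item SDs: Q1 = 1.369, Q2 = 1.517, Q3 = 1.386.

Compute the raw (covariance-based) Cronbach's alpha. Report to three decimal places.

α = 0.527

Σσ²ᵢ = 1.369² + 1.517² + 1.386² = 6.0964
Covariances σ_ij = r_ij · s_i · s_j:
  σ(Q1,Q2) = 0.180 × 1.369 × 1.517 = 0.3738
  σ(Q1,Q3) = 0.280 × 1.369 × 1.386 = 0.5313
  σ(Q2,Q3) = 0.354 × 1.517 × 1.386 = 0.7443
σ²_T = Σσ²ᵢ + 2·Σσ_ij = 6.0964 + 2 × 1.6494 = 9.3952
α = (3/2)·(1 − 6.0964/9.3952) = 0.527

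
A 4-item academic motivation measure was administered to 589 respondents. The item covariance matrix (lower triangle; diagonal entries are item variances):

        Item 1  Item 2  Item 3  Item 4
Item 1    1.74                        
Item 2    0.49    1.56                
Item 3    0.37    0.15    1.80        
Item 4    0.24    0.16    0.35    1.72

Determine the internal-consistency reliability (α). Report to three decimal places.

ΣVar(i) = 1.74 + 1.56 + 1.80 + 1.72 = 6.82
Sum of off-diagonal covariances = 1.76
σ²_total = 6.82 + 2 × 1.76 = 10.34
α = (k/(k−1))·(1 − ΣVar(i)/σ²_total) = (4/3)·(1 − 6.82/10.34) = 0.454

α = 0.454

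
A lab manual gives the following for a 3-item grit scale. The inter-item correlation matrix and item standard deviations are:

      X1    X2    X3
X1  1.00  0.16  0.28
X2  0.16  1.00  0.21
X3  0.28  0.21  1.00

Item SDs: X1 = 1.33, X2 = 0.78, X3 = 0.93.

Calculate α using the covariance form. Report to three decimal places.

Σσ²ᵢ = 1.33² + 0.78² + 0.93² = 3.2422
Covariances σ_ij = r_ij · s_i · s_j:
  σ(X1,X2) = 0.16 × 1.33 × 0.78 = 0.1660
  σ(X1,X3) = 0.28 × 1.33 × 0.93 = 0.3463
  σ(X2,X3) = 0.21 × 0.78 × 0.93 = 0.1523
σ²_T = Σσ²ᵢ + 2·Σσ_ij = 3.2422 + 2 × 0.6646 = 4.5714
α = (3/2)·(1 − 3.2422/4.5714) = 0.436

α = 0.436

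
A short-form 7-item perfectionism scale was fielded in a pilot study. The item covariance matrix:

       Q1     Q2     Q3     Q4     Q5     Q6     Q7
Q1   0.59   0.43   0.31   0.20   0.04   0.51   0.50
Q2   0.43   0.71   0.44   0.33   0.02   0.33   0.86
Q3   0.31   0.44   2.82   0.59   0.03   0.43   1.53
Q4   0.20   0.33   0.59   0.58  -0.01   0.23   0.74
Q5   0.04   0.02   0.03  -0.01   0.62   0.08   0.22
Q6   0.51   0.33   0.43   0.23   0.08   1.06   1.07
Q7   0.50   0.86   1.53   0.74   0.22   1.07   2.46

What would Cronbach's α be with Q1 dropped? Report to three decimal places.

Cronbach's α = 0.751

Remaining items: Q2, Q3, Q4, Q5, Q6, Q7 (k = 6).
Σσᵢ² = 0.71 + 2.82 + 0.58 + 0.62 + 1.06 + 2.46 = 8.25
σ²_T = 8.25 + 2 × 6.89 = 22.03
α (item deleted) = (6/5)·(1 − 8.25/22.03) = 0.751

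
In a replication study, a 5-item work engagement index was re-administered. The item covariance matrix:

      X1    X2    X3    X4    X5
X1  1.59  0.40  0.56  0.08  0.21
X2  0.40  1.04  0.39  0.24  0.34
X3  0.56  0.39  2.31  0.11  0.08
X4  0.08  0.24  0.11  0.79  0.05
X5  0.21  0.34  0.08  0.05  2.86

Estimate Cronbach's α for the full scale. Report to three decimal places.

α = 0.455

Σσᵢ² = 1.59 + 1.04 + 2.31 + 0.79 + 2.86 = 8.59
Sum of off-diagonal covariances = 2.46
σ²_T = 8.59 + 2 × 2.46 = 13.51
α = (k/(k−1))·(1 − Σσᵢ²/σ²_T) = (5/4)·(1 − 8.59/13.51) = 0.455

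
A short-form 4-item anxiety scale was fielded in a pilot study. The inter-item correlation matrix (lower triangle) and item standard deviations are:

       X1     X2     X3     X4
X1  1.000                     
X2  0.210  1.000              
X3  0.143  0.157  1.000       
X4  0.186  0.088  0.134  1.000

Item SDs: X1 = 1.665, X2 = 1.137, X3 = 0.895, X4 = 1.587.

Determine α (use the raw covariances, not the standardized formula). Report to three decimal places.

Σσ²ᵢ = 1.665² + 1.137² + 0.895² + 1.587² = 7.3846
Covariances σ_ij = r_ij · s_i · s_j:
  σ(X1,X2) = 0.210 × 1.665 × 1.137 = 0.3976
  σ(X1,X3) = 0.143 × 1.665 × 0.895 = 0.2131
  σ(X1,X4) = 0.186 × 1.665 × 1.587 = 0.4915
  σ(X2,X3) = 0.157 × 1.137 × 0.895 = 0.1598
  σ(X2,X4) = 0.088 × 1.137 × 1.587 = 0.1588
  σ(X3,X4) = 0.134 × 0.895 × 1.587 = 0.1903
σ²_T = Σσ²ᵢ + 2·Σσ_ij = 7.3846 + 2 × 1.6111 = 10.6068
α = (4/3)·(1 − 7.3846/10.6068) = 0.405

α = 0.405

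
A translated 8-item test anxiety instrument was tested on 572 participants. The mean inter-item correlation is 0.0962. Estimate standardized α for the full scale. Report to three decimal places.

Standardized α = k·r̄ / (1 + (k−1)·r̄) = 8 × 0.0962 / (1 + 7 × 0.0962)
  = 0.7696 / 1.6734 = 0.460

standardized α = 0.460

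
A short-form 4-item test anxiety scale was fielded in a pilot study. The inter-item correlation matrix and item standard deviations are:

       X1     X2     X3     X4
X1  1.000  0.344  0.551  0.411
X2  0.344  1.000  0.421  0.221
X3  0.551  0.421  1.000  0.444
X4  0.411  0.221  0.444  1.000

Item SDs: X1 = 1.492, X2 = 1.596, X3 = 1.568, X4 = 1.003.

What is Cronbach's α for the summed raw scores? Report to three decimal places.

α = 0.720

Σσ²ᵢ = 1.492² + 1.596² + 1.568² + 1.003² = 8.2379
Covariances σ_ij = r_ij · s_i · s_j:
  σ(X1,X2) = 0.344 × 1.492 × 1.596 = 0.8191
  σ(X1,X3) = 0.551 × 1.492 × 1.568 = 1.2890
  σ(X1,X4) = 0.411 × 1.492 × 1.003 = 0.6151
  σ(X2,X3) = 0.421 × 1.596 × 1.568 = 1.0536
  σ(X2,X4) = 0.221 × 1.596 × 1.003 = 0.3538
  σ(X3,X4) = 0.444 × 1.568 × 1.003 = 0.6983
σ²_T = Σσ²ᵢ + 2·Σσ_ij = 8.2379 + 2 × 4.8289 = 17.8957
α = (4/3)·(1 − 8.2379/17.8957) = 0.720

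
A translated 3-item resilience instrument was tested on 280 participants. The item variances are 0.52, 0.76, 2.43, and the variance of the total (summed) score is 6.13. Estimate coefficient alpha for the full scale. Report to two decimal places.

ΣVar(i) = 0.52 + 0.76 + 2.43 = 3.71
α = (k/(k−1))·(1 − ΣVar(i)/σ²_T) = (3/2)·(1 − 3.71/6.13) = 0.59

coefficient alpha = 0.59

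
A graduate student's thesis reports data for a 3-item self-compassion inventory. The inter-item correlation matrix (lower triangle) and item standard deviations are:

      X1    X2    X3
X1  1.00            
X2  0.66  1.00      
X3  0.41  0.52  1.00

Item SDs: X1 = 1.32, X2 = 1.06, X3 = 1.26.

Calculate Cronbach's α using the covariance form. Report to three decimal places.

Σσ²ᵢ = 1.32² + 1.06² + 1.26² = 4.4536
Covariances σ_ij = r_ij · s_i · s_j:
  σ(X1,X2) = 0.66 × 1.32 × 1.06 = 0.9235
  σ(X1,X3) = 0.41 × 1.32 × 1.26 = 0.6819
  σ(X2,X3) = 0.52 × 1.06 × 1.26 = 0.6945
σ²_T = Σσ²ᵢ + 2·Σσ_ij = 4.4536 + 2 × 2.2999 = 9.0534
α = (3/2)·(1 − 4.4536/9.0534) = 0.762

α = 0.762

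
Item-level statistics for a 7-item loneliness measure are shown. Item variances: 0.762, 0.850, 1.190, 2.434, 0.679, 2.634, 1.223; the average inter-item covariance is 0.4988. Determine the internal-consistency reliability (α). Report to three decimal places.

Σσᵢ² = 0.762 + 0.850 + 1.190 + 2.434 + 0.679 + 2.634 + 1.223 = 9.772
Sum of the 21 distinct covariances = 21 × 0.4988 = 10.4748
total variance = Σσᵢ² + 2·Σcov = 9.772 + 2 × 10.4748 = 30.7216
α = (7/6)·(1 − 9.772/30.7216) = 0.796

α = 0.796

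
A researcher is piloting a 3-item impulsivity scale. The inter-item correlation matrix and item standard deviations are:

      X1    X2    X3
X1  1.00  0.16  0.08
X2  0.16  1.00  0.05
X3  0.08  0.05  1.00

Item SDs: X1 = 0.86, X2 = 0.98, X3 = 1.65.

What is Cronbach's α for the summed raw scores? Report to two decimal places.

α = 0.19

Σσ²ᵢ = 0.86² + 0.98² + 1.65² = 4.4225
Covariances σ_ij = r_ij · s_i · s_j:
  σ(X1,X2) = 0.16 × 0.86 × 0.98 = 0.1348
  σ(X1,X3) = 0.08 × 0.86 × 1.65 = 0.1135
  σ(X2,X3) = 0.05 × 0.98 × 1.65 = 0.0809
σ²_T = Σσ²ᵢ + 2·Σσ_ij = 4.4225 + 2 × 0.3292 = 5.0809
α = (3/2)·(1 − 4.4225/5.0809) = 0.19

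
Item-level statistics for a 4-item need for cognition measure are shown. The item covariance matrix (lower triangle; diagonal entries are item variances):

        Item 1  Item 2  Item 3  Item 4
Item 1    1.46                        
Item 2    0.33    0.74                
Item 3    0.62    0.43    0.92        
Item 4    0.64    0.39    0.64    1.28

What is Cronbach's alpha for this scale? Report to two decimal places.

α = 0.77

sum of item variances = 1.46 + 0.74 + 0.92 + 1.28 = 4.40
Σ_{i<j} σ_ij = 3.05
σ²_T = 4.40 + 2 × 3.05 = 10.50
α = (k/(k−1))·(1 − sum of item variances/σ²_T) = (4/3)·(1 − 4.40/10.50) = 0.77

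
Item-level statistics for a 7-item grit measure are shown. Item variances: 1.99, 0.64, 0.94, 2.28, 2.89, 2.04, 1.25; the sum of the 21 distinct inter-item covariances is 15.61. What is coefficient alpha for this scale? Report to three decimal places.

sum of item variances = 1.99 + 0.64 + 0.94 + 2.28 + 2.89 + 2.04 + 1.25 = 12.03
Sum of distinct covariances = 15.61
σ²_total = sum of item variances + 2·Σcov = 12.03 + 2 × 15.61 = 43.25
α = (7/6)·(1 − 12.03/43.25) = 0.842

α = 0.842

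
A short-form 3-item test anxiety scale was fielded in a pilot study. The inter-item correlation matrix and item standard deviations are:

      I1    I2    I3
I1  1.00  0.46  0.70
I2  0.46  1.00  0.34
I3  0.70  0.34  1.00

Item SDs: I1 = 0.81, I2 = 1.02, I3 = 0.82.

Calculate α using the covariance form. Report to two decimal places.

Σσ²ᵢ = 0.81² + 1.02² + 0.82² = 2.3689
Covariances σ_ij = r_ij · s_i · s_j:
  σ(I1,I2) = 0.46 × 0.81 × 1.02 = 0.3801
  σ(I1,I3) = 0.70 × 0.81 × 0.82 = 0.4649
  σ(I2,I3) = 0.34 × 1.02 × 0.82 = 0.2844
σ²_T = Σσ²ᵢ + 2·Σσ_ij = 2.3689 + 2 × 1.1294 = 4.6277
α = (3/2)·(1 − 2.3689/4.6277) = 0.73

α = 0.73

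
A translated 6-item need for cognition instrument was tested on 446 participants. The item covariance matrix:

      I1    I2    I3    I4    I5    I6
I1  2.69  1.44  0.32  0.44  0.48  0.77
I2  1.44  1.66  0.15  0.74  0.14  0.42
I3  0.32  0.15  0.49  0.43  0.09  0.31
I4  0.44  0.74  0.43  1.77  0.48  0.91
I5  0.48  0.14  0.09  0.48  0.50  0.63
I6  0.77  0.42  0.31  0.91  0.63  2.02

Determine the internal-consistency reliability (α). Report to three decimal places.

ΣVar(i) = 2.69 + 1.66 + 0.49 + 1.77 + 0.50 + 2.02 = 9.13
Σ_{i<j} σ_ij = 7.75
σ²_total = 9.13 + 2 × 7.75 = 24.63
α = (k/(k−1))·(1 − ΣVar(i)/σ²_total) = (6/5)·(1 − 9.13/24.63) = 0.755

α = 0.755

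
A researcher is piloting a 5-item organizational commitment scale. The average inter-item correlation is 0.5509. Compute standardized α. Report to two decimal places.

Standardized α = k·r̄ / (1 + (k−1)·r̄) = 5 × 0.5509 / (1 + 4 × 0.5509)
  = 2.7545 / 3.2036 = 0.86

standardized α = 0.86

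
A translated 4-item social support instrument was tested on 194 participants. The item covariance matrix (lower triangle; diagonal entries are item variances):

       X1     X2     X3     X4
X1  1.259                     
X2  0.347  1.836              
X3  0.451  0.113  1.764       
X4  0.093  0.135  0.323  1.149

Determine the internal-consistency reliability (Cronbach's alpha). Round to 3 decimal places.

sum of item variances = 1.259 + 1.836 + 1.764 + 1.149 = 6.008
Σ_{i<j} σ_ij = 1.462
total variance = 6.008 + 2 × 1.462 = 8.932
α = (k/(k−1))·(1 − sum of item variances/total variance) = (4/3)·(1 − 6.008/8.932) = 0.436

α = 0.436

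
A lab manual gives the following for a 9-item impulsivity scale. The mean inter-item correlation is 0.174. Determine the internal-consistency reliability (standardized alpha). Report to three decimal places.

α = 0.655

Standardized α = k·r̄ / (1 + (k−1)·r̄) = 9 × 0.174 / (1 + 8 × 0.174)
  = 1.5660 / 2.3920 = 0.655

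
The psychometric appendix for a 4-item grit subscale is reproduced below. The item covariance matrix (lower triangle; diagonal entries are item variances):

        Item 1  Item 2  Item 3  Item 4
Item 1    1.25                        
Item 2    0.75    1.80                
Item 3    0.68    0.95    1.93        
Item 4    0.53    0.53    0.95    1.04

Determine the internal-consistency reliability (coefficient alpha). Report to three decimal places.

sum of item variances = 1.25 + 1.80 + 1.93 + 1.04 = 6.02
Sum of the distinct covariances = 4.39
σ²_T = 6.02 + 2 × 4.39 = 14.80
α = (k/(k−1))·(1 − sum of item variances/σ²_T) = (4/3)·(1 − 6.02/14.80) = 0.791

coefficient alpha = 0.791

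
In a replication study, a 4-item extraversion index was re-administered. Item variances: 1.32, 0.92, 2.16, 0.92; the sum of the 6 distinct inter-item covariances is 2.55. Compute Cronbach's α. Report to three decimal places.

Σσ²ᵢ = 1.32 + 0.92 + 2.16 + 0.92 = 5.32
Sum of distinct covariances = 2.55
Var(T) = Σσ²ᵢ + 2·Σcov = 5.32 + 2 × 2.55 = 10.42
α = (4/3)·(1 − 5.32/10.42) = 0.653

Cronbach's α = 0.653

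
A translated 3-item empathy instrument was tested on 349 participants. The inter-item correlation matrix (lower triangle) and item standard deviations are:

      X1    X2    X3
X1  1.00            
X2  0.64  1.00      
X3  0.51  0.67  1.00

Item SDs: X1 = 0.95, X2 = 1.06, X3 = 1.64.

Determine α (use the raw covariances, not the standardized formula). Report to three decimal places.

Σσ²ᵢ = 0.95² + 1.06² + 1.64² = 4.7157
Covariances σ_ij = r_ij · s_i · s_j:
  σ(X1,X2) = 0.64 × 0.95 × 1.06 = 0.6445
  σ(X1,X3) = 0.51 × 0.95 × 1.64 = 0.7946
  σ(X2,X3) = 0.67 × 1.06 × 1.64 = 1.1647
σ²_T = Σσ²ᵢ + 2·Σσ_ij = 4.7157 + 2 × 2.6038 = 9.9233
α = (3/2)·(1 − 4.7157/9.9233) = 0.787

α = 0.787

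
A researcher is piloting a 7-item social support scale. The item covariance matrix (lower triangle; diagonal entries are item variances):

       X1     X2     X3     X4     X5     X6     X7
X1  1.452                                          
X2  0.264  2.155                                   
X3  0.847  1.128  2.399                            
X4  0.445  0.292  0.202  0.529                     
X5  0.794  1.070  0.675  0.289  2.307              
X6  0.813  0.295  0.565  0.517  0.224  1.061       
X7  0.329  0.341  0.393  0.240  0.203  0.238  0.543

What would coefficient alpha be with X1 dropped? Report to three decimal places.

α = 0.717

Remaining items: X2, X3, X4, X5, X6, X7 (k = 6).
Σσᵢ² = 2.155 + 2.399 + 0.529 + 2.307 + 1.061 + 0.543 = 8.994
Var(T) = 8.994 + 2 × 6.672 = 22.338
α (item deleted) = (6/5)·(1 − 8.994/22.338) = 0.717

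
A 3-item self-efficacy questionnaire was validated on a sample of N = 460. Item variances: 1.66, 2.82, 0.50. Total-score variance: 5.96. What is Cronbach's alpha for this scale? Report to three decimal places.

Cronbach's alpha = 0.247

Σσᵢ² = 1.66 + 2.82 + 0.50 = 4.98
α = (k/(k−1))·(1 − Σσᵢ²/σ²_T) = (3/2)·(1 − 4.98/5.96) = 0.247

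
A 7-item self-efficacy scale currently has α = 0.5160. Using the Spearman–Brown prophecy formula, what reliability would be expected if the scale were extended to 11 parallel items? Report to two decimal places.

predicted reliability = 0.63

Length factor m = 11/7 = 1.5714
α' = m·α / (1 + (m−1)·α)
   = 11/7 × 0.5160 / (1 + (11/7 − 1) × 0.5160)
   = 0.8109 / 1.2949 = 0.63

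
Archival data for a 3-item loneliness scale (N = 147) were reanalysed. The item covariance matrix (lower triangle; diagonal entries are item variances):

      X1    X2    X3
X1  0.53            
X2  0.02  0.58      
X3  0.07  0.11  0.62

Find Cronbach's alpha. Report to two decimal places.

α = 0.28

Σσᵢ² = 0.53 + 0.58 + 0.62 = 1.73
Sum of the distinct covariances = 0.20
σ²_total = 1.73 + 2 × 0.20 = 2.13
α = (k/(k−1))·(1 − Σσᵢ²/σ²_total) = (3/2)·(1 − 1.73/2.13) = 0.28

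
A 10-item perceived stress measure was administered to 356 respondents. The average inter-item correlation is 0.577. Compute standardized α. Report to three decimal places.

α = 0.932

Standardized α = k·r̄ / (1 + (k−1)·r̄) = 10 × 0.577 / (1 + 9 × 0.577)
  = 5.7700 / 6.1930 = 0.932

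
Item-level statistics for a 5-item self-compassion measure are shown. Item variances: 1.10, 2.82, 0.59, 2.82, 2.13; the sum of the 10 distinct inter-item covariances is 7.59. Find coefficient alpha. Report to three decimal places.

sum of item variances = 1.10 + 2.82 + 0.59 + 2.82 + 2.13 = 9.46
Sum of distinct covariances = 7.59
Var(T) = sum of item variances + 2·Σcov = 9.46 + 2 × 7.59 = 24.64
α = (5/4)·(1 − 9.46/24.64) = 0.770

α = 0.770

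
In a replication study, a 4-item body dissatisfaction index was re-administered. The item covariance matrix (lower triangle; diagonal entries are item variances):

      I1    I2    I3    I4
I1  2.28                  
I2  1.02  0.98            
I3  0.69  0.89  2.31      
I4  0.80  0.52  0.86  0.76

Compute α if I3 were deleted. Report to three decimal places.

Remaining items: I1, I2, I4 (k = 3).
ΣVar(i) = 2.28 + 0.98 + 0.76 = 4.02
σ²_T = 4.02 + 2 × 2.34 = 8.70
α (item deleted) = (3/2)·(1 − 4.02/8.70) = 0.807

α = 0.807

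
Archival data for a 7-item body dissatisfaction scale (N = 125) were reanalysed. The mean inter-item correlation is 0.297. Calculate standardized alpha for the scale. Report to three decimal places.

Standardized α = k·r̄ / (1 + (k−1)·r̄) = 7 × 0.297 / (1 + 6 × 0.297)
  = 2.0790 / 2.7820 = 0.747

α = 0.747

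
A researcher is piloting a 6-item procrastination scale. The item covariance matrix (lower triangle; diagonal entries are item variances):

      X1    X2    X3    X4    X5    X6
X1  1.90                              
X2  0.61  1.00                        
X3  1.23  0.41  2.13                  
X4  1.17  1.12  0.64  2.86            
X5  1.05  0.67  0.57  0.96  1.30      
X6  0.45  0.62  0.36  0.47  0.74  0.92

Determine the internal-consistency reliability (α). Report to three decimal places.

sum of item variances = 1.90 + 1.00 + 2.13 + 2.86 + 1.30 + 0.92 = 10.11
Sum of the distinct covariances = 11.07
σ²_T = 10.11 + 2 × 11.07 = 32.25
α = (k/(k−1))·(1 − sum of item variances/σ²_T) = (6/5)·(1 − 10.11/32.25) = 0.824

α = 0.824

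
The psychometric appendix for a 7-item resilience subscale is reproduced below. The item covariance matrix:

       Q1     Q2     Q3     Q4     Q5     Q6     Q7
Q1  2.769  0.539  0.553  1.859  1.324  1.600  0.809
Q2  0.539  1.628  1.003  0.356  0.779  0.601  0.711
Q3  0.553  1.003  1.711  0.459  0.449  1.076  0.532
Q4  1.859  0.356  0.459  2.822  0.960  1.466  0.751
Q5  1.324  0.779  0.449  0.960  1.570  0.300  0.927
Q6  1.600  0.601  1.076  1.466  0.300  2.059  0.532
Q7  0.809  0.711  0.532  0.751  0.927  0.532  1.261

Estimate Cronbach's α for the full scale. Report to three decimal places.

Σσᵢ² = 2.769 + 1.628 + 1.711 + 2.822 + 1.570 + 2.059 + 1.261 = 13.820
Sum of off-diagonal covariances = 17.586
total variance = 13.820 + 2 × 17.586 = 48.992
α = (k/(k−1))·(1 − Σσᵢ²/total variance) = (7/6)·(1 − 13.820/48.992) = 0.838

Cronbach's α = 0.838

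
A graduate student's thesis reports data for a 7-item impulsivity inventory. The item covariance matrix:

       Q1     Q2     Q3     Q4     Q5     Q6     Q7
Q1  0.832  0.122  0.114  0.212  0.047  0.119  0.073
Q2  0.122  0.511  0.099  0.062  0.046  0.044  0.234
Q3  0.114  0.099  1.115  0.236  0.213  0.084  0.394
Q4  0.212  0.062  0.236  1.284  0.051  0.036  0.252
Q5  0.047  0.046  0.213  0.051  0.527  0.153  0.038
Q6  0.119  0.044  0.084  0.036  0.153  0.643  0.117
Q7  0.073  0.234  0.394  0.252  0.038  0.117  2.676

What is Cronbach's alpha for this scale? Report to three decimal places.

Cronbach's alpha = 0.490

Σσ²ᵢ = 0.832 + 0.511 + 1.115 + 1.284 + 0.527 + 0.643 + 2.676 = 7.588
Sum of off-diagonal covariances = 2.746
σ²_total = 7.588 + 2 × 2.746 = 13.080
α = (k/(k−1))·(1 − Σσ²ᵢ/σ²_total) = (7/6)·(1 − 7.588/13.080) = 0.490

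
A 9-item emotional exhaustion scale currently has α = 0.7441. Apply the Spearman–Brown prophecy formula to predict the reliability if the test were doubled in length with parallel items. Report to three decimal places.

Length factor m = 2
α' = m·α / (1 + (m−1)·α)
   = 2 × 0.7441 / (1 + (2 − 1) × 0.7441)
   = 1.4882 / 1.7441 = 0.853

predicted reliability = 0.853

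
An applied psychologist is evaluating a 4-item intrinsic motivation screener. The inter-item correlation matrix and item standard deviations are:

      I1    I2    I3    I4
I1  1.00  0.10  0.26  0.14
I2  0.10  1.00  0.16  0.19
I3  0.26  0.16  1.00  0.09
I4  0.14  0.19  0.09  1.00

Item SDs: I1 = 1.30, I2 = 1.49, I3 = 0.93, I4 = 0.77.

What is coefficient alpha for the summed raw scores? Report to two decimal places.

coefficient alpha = 0.40

Σσ²ᵢ = 1.30² + 1.49² + 0.93² + 0.77² = 5.3679
Covariances σ_ij = r_ij · s_i · s_j:
  σ(I1,I2) = 0.10 × 1.30 × 1.49 = 0.1937
  σ(I1,I3) = 0.26 × 1.30 × 0.93 = 0.3143
  σ(I1,I4) = 0.14 × 1.30 × 0.77 = 0.1401
  σ(I2,I3) = 0.16 × 1.49 × 0.93 = 0.2217
  σ(I2,I4) = 0.19 × 1.49 × 0.77 = 0.2180
  σ(I3,I4) = 0.09 × 0.93 × 0.77 = 0.0644
σ²_T = Σσ²ᵢ + 2·Σσ_ij = 5.3679 + 2 × 1.1522 = 7.6723
α = (4/3)·(1 − 5.3679/7.6723) = 0.40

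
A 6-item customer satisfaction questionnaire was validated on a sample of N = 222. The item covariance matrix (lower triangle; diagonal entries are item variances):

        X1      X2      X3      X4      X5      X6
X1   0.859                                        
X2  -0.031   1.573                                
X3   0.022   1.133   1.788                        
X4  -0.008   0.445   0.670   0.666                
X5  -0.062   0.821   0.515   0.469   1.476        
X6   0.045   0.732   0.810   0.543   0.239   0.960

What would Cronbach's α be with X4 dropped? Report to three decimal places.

Remaining items: X1, X2, X3, X5, X6 (k = 5).
ΣVar(i) = 0.859 + 1.573 + 1.788 + 1.476 + 0.960 = 6.656
σ²_T = 6.656 + 2 × 4.224 = 15.104
α (item deleted) = (5/4)·(1 − 6.656/15.104) = 0.699

Cronbach's α = 0.699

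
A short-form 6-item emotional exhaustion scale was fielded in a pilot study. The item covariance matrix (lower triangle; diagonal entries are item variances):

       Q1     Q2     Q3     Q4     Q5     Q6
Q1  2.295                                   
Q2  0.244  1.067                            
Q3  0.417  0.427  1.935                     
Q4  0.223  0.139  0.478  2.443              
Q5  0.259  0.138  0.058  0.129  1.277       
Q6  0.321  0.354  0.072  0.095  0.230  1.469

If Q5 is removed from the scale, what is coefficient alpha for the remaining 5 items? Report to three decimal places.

α = 0.470

Remaining items: Q1, Q2, Q3, Q4, Q6 (k = 5).
ΣVar(i) = 2.295 + 1.067 + 1.935 + 2.443 + 1.469 = 9.209
σ²_total = 9.209 + 2 × 2.770 = 14.749
α (item deleted) = (5/4)·(1 − 9.209/14.749) = 0.470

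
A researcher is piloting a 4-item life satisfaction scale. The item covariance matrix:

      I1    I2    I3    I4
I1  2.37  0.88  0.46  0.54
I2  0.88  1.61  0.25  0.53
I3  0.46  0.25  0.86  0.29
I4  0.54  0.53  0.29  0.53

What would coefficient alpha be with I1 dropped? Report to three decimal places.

coefficient alpha = 0.625

Remaining items: I2, I3, I4 (k = 3).
Σσ²ᵢ = 1.61 + 0.86 + 0.53 = 3.00
total variance = 3.00 + 2 × 1.07 = 5.14
α (item deleted) = (3/2)·(1 − 3.00/5.14) = 0.625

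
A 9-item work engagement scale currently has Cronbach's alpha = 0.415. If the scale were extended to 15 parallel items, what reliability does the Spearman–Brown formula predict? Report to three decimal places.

predicted reliability = 0.542

Length factor m = 15/9 = 1.6667
α' = m·α / (1 + (m−1)·α)
   = 15/9 × 0.415 / (1 + (15/9 − 1) × 0.415)
   = 0.6917 / 1.2767 = 0.542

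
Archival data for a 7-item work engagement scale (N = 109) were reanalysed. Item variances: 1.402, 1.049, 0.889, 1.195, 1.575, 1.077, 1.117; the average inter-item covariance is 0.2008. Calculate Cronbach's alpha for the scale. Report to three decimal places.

Σσ²ᵢ = 1.402 + 1.049 + 0.889 + 1.195 + 1.575 + 1.077 + 1.117 = 8.304
Sum of the 21 distinct covariances = 21 × 0.2008 = 4.2168
Var(T) = Σσ²ᵢ + 2·Σcov = 8.304 + 2 × 4.2168 = 16.7376
α = (7/6)·(1 − 8.304/16.7376) = 0.588

α = 0.588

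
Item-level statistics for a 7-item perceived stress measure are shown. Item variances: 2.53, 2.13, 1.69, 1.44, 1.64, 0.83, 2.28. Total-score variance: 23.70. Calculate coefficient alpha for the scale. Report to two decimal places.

sum of item variances = 2.53 + 2.13 + 1.69 + 1.44 + 1.64 + 0.83 + 2.28 = 12.54
α = (k/(k−1))·(1 − sum of item variances/total variance) = (7/6)·(1 − 12.54/23.70) = 0.55

α = 0.55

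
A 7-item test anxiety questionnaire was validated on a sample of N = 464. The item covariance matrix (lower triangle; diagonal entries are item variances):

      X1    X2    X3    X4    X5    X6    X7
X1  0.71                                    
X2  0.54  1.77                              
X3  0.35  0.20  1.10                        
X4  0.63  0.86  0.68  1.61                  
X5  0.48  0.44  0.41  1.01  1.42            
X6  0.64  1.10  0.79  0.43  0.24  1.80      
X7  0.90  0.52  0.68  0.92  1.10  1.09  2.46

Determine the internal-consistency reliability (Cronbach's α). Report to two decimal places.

Σσᵢ² = 0.71 + 1.77 + 1.10 + 1.61 + 1.42 + 1.80 + 2.46 = 10.87
Sum of off-diagonal covariances = 14.01
σ²_T = 10.87 + 2 × 14.01 = 38.89
α = (k/(k−1))·(1 − Σσᵢ²/σ²_T) = (7/6)·(1 − 10.87/38.89) = 0.84

α = 0.84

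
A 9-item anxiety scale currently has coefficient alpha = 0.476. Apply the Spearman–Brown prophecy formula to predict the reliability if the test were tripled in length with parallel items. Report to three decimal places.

predicted reliability = 0.732

Length factor m = 3
α' = m·α / (1 + (m−1)·α)
   = 3 × 0.476 / (1 + (3 − 1) × 0.476)
   = 1.4280 / 1.9520 = 0.732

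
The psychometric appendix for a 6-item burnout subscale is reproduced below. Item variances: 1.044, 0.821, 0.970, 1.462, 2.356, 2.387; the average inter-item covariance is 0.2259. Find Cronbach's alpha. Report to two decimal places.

α = 0.51

ΣVar(i) = 1.044 + 0.821 + 0.970 + 1.462 + 2.356 + 2.387 = 9.040
Sum of the 15 distinct covariances = 15 × 0.2259 = 3.3885
total variance = ΣVar(i) + 2·Σcov = 9.040 + 2 × 3.3885 = 15.8170
α = (6/5)·(1 − 9.040/15.8170) = 0.51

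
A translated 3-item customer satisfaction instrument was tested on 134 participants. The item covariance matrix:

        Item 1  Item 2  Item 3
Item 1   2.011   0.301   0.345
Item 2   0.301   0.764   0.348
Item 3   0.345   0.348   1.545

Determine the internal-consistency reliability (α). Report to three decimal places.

Σσ²ᵢ = 2.011 + 0.764 + 1.545 = 4.320
Sum of the distinct covariances = 0.994
Var(T) = 4.320 + 2 × 0.994 = 6.308
α = (k/(k−1))·(1 − Σσ²ᵢ/Var(T)) = (3/2)·(1 − 4.320/6.308) = 0.473

α = 0.473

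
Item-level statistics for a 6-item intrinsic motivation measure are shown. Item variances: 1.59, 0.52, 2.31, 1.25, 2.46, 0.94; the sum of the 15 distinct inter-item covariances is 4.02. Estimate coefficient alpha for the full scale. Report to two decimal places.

α = 0.56

Σσ²ᵢ = 1.59 + 0.52 + 2.31 + 1.25 + 2.46 + 0.94 = 9.07
Sum of distinct covariances = 4.02
σ²_T = Σσ²ᵢ + 2·Σcov = 9.07 + 2 × 4.02 = 17.11
α = (6/5)·(1 − 9.07/17.11) = 0.56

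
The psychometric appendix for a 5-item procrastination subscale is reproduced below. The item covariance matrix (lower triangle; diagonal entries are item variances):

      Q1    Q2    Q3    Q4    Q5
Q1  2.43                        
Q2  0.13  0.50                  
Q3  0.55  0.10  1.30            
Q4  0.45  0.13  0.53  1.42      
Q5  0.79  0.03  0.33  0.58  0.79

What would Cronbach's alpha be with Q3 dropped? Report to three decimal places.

Remaining items: Q1, Q2, Q4, Q5 (k = 4).
sum of item variances = 2.43 + 0.50 + 1.42 + 0.79 = 5.14
σ²_total = 5.14 + 2 × 2.11 = 9.36
α (item deleted) = (4/3)·(1 − 5.14/9.36) = 0.601

α = 0.601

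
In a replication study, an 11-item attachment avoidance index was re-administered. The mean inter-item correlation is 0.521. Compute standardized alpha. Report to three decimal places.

Standardized α = k·r̄ / (1 + (k−1)·r̄) = 11 × 0.521 / (1 + 10 × 0.521)
  = 5.7310 / 6.2100 = 0.923

standardized alpha = 0.923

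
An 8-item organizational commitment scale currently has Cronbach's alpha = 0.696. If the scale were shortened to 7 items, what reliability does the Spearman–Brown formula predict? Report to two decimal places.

predicted reliability = 0.67

Length factor m = 7/8 = 0.8750
α' = m·α / (1 − (1−m)·α)
   = 7/8 × 0.696 / (1 − (1 − 7/8) × 0.696)
   = 0.6090 / 0.9130 = 0.67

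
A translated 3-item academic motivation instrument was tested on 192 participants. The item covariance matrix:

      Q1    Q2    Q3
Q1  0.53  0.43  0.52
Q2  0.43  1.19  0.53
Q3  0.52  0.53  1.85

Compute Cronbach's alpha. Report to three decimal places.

sum of item variances = 0.53 + 1.19 + 1.85 = 3.57
Sum of the distinct covariances = 1.48
total variance = 3.57 + 2 × 1.48 = 6.53
α = (k/(k−1))·(1 − sum of item variances/total variance) = (3/2)·(1 − 3.57/6.53) = 0.680

α = 0.680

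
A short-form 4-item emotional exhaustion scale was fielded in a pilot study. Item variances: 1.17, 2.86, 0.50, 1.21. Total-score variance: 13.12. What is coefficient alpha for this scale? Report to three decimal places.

ΣVar(i) = 1.17 + 2.86 + 0.50 + 1.21 = 5.74
α = (k/(k−1))·(1 − ΣVar(i)/Var(T)) = (4/3)·(1 − 5.74/13.12) = 0.750

coefficient alpha = 0.750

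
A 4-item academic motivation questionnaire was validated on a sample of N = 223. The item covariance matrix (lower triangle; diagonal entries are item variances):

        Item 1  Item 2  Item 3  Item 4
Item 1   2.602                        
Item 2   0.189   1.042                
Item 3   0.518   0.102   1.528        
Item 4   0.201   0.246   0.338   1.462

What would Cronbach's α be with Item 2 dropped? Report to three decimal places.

Cronbach's α = 0.411

Remaining items: Item 1, Item 3, Item 4 (k = 3).
sum of item variances = 2.602 + 1.528 + 1.462 = 5.592
total variance = 5.592 + 2 × 1.057 = 7.706
α (item deleted) = (3/2)·(1 − 5.592/7.706) = 0.411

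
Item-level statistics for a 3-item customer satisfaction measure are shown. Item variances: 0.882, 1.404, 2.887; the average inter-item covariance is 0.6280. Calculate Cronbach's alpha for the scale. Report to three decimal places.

α = 0.632

Σσᵢ² = 0.882 + 1.404 + 2.887 = 5.173
Sum of the 3 distinct covariances = 3 × 0.6280 = 1.8840
Var(T) = Σσᵢ² + 2·Σcov = 5.173 + 2 × 1.8840 = 8.9410
α = (3/2)·(1 − 5.173/8.9410) = 0.632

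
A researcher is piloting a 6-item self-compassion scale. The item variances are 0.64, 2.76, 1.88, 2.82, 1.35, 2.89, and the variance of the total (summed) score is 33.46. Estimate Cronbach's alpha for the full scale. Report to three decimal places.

α = 0.757

Σσᵢ² = 0.64 + 2.76 + 1.88 + 2.82 + 1.35 + 2.89 = 12.34
α = (k/(k−1))·(1 − Σσᵢ²/Var(T)) = (6/5)·(1 − 12.34/33.46) = 0.757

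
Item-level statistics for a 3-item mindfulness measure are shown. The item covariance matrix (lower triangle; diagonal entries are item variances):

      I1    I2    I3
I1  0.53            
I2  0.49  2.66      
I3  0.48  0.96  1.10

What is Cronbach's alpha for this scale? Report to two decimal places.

Cronbach's alpha = 0.71

sum of item variances = 0.53 + 2.66 + 1.10 = 4.29
Sum of the distinct covariances = 1.93
total variance = 4.29 + 2 × 1.93 = 8.15
α = (k/(k−1))·(1 − sum of item variances/total variance) = (3/2)·(1 − 4.29/8.15) = 0.71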